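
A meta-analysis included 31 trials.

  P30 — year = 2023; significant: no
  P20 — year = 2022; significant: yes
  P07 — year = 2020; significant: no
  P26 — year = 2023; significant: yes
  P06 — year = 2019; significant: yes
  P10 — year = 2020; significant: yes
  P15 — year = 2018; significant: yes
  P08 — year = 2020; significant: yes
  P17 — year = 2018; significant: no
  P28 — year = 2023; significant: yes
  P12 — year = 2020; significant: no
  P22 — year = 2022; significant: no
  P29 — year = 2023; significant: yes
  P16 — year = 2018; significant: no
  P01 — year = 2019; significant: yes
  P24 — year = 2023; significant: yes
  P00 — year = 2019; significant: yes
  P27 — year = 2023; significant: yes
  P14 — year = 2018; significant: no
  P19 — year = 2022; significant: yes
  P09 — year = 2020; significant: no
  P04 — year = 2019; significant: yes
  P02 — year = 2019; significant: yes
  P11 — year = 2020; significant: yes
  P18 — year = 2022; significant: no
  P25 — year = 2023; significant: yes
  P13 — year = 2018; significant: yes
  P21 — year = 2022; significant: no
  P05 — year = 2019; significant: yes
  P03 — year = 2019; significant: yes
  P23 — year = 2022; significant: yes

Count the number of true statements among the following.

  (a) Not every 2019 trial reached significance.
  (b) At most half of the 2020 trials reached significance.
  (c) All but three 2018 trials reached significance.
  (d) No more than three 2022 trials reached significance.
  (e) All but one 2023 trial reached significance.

(a) 2019: |A| = 7, |A ∩ B| = 7; needs A ⊄ B (|A ∖ B| ≥ 1) — false.
(b) 2020: |A| = 6, |A ∩ B| = 3; needs |A ∩ B| ≤ |A ∖ B| — true.
(c) 2018: |A| = 5, |A ∩ B| = 2; needs |A ∖ B| = 3 — true.
(d) 2022: |A| = 6, |A ∩ B| = 3; needs |A ∩ B| ≤ 3 — true.
(e) 2023: |A| = 7, |A ∩ B| = 6; needs |A ∖ B| = 1 — true.

4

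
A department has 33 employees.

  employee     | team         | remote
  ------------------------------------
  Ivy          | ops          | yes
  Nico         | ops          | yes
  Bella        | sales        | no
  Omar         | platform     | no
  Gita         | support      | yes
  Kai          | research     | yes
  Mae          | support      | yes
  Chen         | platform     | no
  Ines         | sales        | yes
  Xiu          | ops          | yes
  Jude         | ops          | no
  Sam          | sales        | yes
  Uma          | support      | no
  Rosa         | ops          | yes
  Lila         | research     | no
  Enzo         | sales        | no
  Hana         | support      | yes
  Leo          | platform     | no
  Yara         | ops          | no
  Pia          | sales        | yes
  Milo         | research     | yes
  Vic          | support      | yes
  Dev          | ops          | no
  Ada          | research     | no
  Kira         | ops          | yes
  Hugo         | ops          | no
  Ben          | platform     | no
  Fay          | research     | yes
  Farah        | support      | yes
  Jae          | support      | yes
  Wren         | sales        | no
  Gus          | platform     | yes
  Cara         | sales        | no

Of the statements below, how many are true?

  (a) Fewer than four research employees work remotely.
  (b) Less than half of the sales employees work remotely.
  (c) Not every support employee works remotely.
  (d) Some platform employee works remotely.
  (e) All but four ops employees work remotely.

5

(a) research: |A| = 5, |A ∩ B| = 3; needs |A ∩ B| < 4 — true.
(b) sales: |A| = 7, |A ∩ B| = 3; needs |A ∩ B| < |A ∖ B| — true.
(c) support: |A| = 7, |A ∩ B| = 6; needs A ⊄ B (|A ∖ B| ≥ 1) — true.
(d) platform: |A| = 5, |A ∩ B| = 1; needs A ∩ B ≠ ∅ (|A ∩ B| ≥ 1) — true.
(e) ops: |A| = 9, |A ∩ B| = 5; needs |A ∖ B| = 4 — true.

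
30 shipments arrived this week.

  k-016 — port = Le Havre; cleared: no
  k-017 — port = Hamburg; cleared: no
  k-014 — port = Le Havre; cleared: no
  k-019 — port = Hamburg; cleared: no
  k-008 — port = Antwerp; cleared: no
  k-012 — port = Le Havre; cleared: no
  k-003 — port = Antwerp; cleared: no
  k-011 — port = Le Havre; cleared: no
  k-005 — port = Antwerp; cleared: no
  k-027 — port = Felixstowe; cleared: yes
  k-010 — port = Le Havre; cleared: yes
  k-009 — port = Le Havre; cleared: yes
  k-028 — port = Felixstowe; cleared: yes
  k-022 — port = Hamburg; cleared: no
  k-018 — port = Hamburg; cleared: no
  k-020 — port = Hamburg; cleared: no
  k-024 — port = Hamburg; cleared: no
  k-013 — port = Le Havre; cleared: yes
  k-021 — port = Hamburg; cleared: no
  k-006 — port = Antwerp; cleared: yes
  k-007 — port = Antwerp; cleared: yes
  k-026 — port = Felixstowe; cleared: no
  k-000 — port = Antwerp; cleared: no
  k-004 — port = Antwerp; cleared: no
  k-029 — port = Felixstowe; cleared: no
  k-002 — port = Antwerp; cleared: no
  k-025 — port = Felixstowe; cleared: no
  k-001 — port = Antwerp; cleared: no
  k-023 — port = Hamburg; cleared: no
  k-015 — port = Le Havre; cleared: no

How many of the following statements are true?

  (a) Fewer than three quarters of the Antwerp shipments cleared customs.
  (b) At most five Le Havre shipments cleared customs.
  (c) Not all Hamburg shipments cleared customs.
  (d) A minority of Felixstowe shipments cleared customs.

(a) Antwerp: |A| = 9, |A ∩ B| = 2; needs |A ∩ B| / |A| < 3/4 — true.
(b) Le Havre: |A| = 8, |A ∩ B| = 3; needs |A ∩ B| ≤ 5 — true.
(c) Hamburg: |A| = 8, |A ∩ B| = 0; needs A ⊄ B (|A ∖ B| ≥ 1) — true.
(d) Felixstowe: |A| = 5, |A ∩ B| = 2; needs |A ∩ B| < |A ∖ B| — true.

4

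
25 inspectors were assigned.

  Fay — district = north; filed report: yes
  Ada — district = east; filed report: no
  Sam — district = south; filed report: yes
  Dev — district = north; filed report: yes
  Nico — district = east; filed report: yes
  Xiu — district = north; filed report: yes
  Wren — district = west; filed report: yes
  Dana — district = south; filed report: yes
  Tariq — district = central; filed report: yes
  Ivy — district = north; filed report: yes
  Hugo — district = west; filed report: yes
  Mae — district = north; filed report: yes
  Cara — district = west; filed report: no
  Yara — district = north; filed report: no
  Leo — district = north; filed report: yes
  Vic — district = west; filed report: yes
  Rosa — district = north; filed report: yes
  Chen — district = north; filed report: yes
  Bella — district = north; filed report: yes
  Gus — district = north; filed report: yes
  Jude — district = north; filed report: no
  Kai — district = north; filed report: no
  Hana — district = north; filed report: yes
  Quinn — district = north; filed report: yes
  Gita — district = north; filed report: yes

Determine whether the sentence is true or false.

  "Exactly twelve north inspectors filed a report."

False

'Exactly twelve north inspectors filed a report' holds iff |A ∩ B| = 12.
|A| = 16, |A ∩ B| = 13, |A ∖ B| = 3.
|A ∩ B| = 13, so the statement is false.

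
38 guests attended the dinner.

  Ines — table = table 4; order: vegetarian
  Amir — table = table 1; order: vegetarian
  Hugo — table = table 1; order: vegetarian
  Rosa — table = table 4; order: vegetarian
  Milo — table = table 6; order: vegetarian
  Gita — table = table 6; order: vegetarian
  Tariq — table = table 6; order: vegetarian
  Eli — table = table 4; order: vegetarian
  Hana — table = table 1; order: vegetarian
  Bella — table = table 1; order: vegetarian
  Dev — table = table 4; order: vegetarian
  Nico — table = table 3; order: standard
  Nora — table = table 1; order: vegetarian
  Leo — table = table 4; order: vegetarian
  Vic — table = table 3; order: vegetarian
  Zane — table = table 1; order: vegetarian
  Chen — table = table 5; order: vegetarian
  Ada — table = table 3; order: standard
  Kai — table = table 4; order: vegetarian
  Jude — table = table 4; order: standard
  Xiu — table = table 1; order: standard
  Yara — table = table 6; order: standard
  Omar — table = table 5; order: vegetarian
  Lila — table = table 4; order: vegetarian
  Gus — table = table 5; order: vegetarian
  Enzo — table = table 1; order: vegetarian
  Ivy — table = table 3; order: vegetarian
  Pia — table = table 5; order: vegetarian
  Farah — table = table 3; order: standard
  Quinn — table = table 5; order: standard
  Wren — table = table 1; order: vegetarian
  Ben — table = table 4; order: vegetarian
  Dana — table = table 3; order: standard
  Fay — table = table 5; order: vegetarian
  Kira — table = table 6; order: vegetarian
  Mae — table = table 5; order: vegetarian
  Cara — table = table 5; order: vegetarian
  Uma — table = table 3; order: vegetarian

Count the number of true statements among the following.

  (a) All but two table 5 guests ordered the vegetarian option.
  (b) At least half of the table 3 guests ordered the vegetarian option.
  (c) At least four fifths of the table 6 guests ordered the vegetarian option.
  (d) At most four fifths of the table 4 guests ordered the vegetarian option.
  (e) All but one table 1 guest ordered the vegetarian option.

2

(a) table 5: |A| = 8, |A ∩ B| = 7; needs |A ∖ B| = 2 — false.
(b) table 3: |A| = 7, |A ∩ B| = 3; needs |A ∩ B| ≥ |A ∖ B| — false.
(c) table 6: |A| = 5, |A ∩ B| = 4; needs |A ∩ B| / |A| ≥ 4/5 — true.
(d) table 4: |A| = 9, |A ∩ B| = 8; needs |A ∩ B| / |A| ≤ 4/5 — false.
(e) table 1: |A| = 9, |A ∩ B| = 8; needs |A ∖ B| = 1 — true.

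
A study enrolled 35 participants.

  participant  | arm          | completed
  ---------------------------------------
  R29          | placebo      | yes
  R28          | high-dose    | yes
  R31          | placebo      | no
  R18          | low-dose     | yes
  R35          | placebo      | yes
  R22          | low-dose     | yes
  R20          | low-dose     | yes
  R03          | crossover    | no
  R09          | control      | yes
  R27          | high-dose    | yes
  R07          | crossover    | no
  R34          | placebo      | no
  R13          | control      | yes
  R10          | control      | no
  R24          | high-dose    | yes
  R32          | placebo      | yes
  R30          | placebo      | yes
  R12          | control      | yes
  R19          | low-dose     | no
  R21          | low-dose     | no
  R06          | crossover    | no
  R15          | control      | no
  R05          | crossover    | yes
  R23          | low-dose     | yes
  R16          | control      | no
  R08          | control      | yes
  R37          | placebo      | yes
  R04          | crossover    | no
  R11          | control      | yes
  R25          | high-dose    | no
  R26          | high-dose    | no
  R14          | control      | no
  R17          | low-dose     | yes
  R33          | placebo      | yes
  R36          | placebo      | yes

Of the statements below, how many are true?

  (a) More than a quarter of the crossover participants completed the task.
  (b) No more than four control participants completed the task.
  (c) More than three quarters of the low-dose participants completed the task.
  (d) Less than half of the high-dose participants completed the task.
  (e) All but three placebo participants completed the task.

0

(a) crossover: |A| = 5, |A ∩ B| = 1; needs |A ∩ B| / |A| > 1/4 — false.
(b) control: |A| = 9, |A ∩ B| = 5; needs |A ∩ B| ≤ 4 — false.
(c) low-dose: |A| = 7, |A ∩ B| = 5; needs |A ∩ B| / |A| > 3/4 — false.
(d) high-dose: |A| = 5, |A ∩ B| = 3; needs |A ∩ B| < |A ∖ B| — false.
(e) placebo: |A| = 9, |A ∩ B| = 7; needs |A ∖ B| = 3 — false.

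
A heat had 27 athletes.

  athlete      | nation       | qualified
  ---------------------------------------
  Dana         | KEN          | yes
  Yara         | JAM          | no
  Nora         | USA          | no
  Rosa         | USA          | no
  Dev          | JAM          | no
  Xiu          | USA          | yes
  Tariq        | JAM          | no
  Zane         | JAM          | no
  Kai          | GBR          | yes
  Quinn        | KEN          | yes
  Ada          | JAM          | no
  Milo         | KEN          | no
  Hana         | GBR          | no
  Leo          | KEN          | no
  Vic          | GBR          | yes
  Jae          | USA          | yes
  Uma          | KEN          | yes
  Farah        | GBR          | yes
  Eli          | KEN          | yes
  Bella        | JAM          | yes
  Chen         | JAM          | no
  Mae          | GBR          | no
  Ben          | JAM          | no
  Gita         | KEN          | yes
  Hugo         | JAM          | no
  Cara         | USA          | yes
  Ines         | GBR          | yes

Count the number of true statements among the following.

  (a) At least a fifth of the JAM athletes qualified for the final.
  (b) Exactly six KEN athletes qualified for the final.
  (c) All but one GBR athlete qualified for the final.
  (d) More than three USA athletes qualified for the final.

0

(a) JAM: |A| = 9, |A ∩ B| = 1; needs |A ∩ B| / |A| ≥ 1/5 — false.
(b) KEN: |A| = 7, |A ∩ B| = 5; needs |A ∩ B| = 6 — false.
(c) GBR: |A| = 6, |A ∩ B| = 4; needs |A ∖ B| = 1 — false.
(d) USA: |A| = 5, |A ∩ B| = 3; needs |A ∩ B| > 3 — false.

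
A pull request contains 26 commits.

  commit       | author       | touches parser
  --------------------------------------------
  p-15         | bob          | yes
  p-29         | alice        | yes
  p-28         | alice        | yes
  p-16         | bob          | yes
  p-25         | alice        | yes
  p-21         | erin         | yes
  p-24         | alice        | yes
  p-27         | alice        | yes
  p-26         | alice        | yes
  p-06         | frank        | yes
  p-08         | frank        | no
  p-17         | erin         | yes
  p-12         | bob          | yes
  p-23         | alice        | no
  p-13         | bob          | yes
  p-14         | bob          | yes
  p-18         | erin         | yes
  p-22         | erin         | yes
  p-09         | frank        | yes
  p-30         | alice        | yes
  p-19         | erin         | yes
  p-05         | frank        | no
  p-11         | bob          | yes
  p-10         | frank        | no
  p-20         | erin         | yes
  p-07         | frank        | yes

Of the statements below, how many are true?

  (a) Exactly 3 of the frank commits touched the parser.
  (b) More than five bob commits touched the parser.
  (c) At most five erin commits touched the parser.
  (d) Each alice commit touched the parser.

(a) frank: |A| = 6, |A ∩ B| = 3; needs |A ∩ B| = 3 — true.
(b) bob: |A| = 6, |A ∩ B| = 6; needs |A ∩ B| > 5 — true.
(c) erin: |A| = 6, |A ∩ B| = 6; needs |A ∩ B| ≤ 5 — false.
(d) alice: |A| = 8, |A ∩ B| = 7; needs A ⊆ B, i.e. every element of A is in B (|A ∖ B| = 0) — false.

2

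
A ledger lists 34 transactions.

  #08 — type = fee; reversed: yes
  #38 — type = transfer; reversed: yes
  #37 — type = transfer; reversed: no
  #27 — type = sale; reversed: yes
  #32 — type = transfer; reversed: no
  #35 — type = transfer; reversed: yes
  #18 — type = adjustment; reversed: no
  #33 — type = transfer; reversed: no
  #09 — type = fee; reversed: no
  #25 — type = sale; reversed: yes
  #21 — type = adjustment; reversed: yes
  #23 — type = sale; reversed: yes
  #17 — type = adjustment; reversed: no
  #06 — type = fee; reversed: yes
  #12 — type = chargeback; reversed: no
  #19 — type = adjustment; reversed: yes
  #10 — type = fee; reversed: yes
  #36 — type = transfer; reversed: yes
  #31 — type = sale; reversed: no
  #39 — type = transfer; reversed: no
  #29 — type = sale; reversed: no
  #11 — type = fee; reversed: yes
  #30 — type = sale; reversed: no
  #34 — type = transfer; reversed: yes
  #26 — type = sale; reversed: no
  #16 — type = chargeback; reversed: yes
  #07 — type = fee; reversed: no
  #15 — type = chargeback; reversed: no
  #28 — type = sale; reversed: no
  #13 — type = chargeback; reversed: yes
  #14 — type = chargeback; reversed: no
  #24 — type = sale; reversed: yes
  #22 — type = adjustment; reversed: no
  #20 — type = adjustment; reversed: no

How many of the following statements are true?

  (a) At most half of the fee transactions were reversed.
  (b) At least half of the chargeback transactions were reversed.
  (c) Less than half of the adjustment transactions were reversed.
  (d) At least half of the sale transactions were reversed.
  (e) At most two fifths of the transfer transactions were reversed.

(a) fee: |A| = 6, |A ∩ B| = 4; needs |A ∩ B| ≤ |A ∖ B| — false.
(b) chargeback: |A| = 5, |A ∩ B| = 2; needs |A ∩ B| ≥ |A ∖ B| — false.
(c) adjustment: |A| = 6, |A ∩ B| = 2; needs |A ∩ B| < |A ∖ B| — true.
(d) sale: |A| = 9, |A ∩ B| = 4; needs |A ∩ B| ≥ |A ∖ B| — false.
(e) transfer: |A| = 8, |A ∩ B| = 4; needs |A ∩ B| / |A| ≤ 2/5 — false.

1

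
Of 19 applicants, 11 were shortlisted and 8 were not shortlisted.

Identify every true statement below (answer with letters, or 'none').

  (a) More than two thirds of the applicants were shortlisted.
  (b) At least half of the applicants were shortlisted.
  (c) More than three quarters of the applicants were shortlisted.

(b)

|A| = 19, |A ∩ B| = 11, |A ∖ B| = 8.
(a) |A ∩ B| / |A| > 2/3: fails.
(b) |A ∩ B| ≥ |A ∖ B|: holds.
(c) |A ∩ B| / |A| > 3/4: fails.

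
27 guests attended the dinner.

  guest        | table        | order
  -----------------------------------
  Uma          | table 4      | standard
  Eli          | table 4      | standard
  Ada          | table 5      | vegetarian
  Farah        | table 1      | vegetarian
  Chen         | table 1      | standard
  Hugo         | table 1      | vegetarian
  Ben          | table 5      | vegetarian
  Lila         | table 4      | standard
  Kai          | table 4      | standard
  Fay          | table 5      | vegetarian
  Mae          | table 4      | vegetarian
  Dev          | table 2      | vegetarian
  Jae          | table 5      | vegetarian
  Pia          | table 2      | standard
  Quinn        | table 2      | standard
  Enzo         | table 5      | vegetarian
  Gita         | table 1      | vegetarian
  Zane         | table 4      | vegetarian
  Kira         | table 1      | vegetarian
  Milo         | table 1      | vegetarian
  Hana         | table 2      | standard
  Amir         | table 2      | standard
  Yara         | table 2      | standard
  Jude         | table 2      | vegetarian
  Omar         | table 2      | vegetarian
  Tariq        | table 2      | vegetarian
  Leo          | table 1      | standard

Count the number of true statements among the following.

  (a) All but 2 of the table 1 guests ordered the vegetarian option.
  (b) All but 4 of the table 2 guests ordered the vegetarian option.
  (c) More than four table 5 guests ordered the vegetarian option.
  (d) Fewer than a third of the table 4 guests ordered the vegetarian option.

(a) table 1: |A| = 7, |A ∩ B| = 5; needs |A ∖ B| = 2 — true.
(b) table 2: |A| = 9, |A ∩ B| = 4; needs |A ∖ B| = 4 — false.
(c) table 5: |A| = 5, |A ∩ B| = 5; needs |A ∩ B| > 4 — true.
(d) table 4: |A| = 6, |A ∩ B| = 2; needs |A ∩ B| / |A| < 1/3 — false.

2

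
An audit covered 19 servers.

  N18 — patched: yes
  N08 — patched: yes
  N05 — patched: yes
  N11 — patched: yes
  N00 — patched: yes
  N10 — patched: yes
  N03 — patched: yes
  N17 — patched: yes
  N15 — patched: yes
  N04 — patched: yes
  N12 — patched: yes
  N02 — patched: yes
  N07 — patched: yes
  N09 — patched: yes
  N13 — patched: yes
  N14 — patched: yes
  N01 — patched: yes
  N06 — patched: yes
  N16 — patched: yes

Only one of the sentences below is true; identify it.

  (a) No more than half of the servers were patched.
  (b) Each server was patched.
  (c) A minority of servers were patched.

|A| = 19, |A ∩ B| = 19, |A ∖ B| = 0.
(a) requires |A ∩ B| ≤ |A ∖ B|: false.
(b) requires A ⊆ B, i.e. every element of A is in B (|A ∖ B| = 0): true.
(c) requires |A ∩ B| < |A ∖ B|: false.

(b)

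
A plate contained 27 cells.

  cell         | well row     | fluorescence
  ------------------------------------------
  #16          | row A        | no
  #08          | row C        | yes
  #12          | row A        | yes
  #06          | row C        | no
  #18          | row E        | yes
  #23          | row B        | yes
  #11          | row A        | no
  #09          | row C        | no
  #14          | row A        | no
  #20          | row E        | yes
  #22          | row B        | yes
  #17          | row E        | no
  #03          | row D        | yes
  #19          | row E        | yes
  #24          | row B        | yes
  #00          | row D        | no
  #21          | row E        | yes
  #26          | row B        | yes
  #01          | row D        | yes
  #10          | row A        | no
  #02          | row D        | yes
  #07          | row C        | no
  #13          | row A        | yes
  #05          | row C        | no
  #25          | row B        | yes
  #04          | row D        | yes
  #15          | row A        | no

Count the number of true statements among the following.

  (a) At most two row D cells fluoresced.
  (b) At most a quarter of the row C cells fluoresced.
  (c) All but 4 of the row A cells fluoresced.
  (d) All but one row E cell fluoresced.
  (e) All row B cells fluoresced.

(a) row D: |A| = 5, |A ∩ B| = 4; needs |A ∩ B| ≤ 2 — false.
(b) row C: |A| = 5, |A ∩ B| = 1; needs |A ∩ B| / |A| ≤ 1/4 — true.
(c) row A: |A| = 7, |A ∩ B| = 2; needs |A ∖ B| = 4 — false.
(d) row E: |A| = 5, |A ∩ B| = 4; needs |A ∖ B| = 1 — true.
(e) row B: |A| = 5, |A ∩ B| = 5; needs A ⊆ B, i.e. every element of A is in B (|A ∖ B| = 0) — true.

3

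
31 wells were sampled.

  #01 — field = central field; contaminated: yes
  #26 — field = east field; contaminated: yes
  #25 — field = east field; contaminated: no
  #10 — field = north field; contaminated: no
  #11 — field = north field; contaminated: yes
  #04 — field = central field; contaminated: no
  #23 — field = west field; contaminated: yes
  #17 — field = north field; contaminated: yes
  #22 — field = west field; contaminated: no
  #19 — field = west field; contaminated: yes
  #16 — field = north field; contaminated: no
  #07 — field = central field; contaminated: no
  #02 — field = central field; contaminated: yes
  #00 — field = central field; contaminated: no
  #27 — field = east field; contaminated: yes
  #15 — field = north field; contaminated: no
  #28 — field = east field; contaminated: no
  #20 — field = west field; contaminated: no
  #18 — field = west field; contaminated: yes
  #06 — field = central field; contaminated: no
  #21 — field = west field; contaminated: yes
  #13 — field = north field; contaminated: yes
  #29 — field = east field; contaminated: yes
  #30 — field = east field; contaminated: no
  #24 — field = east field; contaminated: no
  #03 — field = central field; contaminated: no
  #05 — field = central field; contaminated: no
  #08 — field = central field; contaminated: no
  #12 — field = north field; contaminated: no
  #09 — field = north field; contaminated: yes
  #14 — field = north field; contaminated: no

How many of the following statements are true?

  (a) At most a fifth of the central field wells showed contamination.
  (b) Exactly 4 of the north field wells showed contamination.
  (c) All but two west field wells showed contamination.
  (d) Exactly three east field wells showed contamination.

3

(a) central field: |A| = 9, |A ∩ B| = 2; needs |A ∩ B| / |A| ≤ 1/5 — false.
(b) north field: |A| = 9, |A ∩ B| = 4; needs |A ∩ B| = 4 — true.
(c) west field: |A| = 6, |A ∩ B| = 4; needs |A ∖ B| = 2 — true.
(d) east field: |A| = 7, |A ∩ B| = 3; needs |A ∩ B| = 3 — true.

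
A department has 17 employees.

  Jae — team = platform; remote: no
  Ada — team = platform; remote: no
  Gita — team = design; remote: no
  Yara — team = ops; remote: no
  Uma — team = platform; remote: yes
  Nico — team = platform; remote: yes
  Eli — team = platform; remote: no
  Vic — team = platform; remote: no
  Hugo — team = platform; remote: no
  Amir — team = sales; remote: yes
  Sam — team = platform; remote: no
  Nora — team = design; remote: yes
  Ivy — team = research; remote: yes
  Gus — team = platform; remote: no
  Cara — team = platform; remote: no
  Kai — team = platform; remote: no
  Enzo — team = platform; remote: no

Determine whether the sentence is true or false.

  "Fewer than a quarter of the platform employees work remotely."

'Fewer than a quarter of the platform employees work remotely' holds iff |A ∩ B| / |A| < 1/4.
A (the restrictor) = {Jae, Ada, Uma, Nico, Eli, Vic, Hugo, Sam, Gus, Cara, Kai, Enzo}, |A| = 12.
A ∩ B = {Uma, Nico}, so |A ∩ B| = 2.
A ∖ B = {Jae, Ada, Eli, Vic, Hugo, Sam, Gus, Cara, Kai, Enzo}, so |A ∖ B| = 10.
|A ∩ B|/|A| = 2/12, so the statement is true.

True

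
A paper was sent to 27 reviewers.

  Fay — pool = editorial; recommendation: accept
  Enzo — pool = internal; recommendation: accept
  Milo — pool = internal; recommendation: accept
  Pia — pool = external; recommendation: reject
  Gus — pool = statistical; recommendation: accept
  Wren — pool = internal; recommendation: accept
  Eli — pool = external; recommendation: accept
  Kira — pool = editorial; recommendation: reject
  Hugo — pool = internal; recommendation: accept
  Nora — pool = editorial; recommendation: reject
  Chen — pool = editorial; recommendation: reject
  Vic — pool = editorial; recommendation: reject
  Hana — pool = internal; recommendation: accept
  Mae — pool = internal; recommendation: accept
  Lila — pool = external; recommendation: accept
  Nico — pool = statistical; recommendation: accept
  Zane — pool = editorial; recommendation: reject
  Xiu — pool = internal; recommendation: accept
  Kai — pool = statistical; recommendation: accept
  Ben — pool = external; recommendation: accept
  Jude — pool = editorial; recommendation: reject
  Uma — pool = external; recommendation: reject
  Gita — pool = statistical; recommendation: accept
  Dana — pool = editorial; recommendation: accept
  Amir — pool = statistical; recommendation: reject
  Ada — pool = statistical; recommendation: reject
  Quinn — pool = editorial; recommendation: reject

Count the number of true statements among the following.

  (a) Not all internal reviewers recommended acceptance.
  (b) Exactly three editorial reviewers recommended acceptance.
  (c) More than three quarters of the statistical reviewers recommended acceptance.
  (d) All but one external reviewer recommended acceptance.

(a) internal: |A| = 7, |A ∩ B| = 7; needs A ⊄ B (|A ∖ B| ≥ 1) — false.
(b) editorial: |A| = 9, |A ∩ B| = 2; needs |A ∩ B| = 3 — false.
(c) statistical: |A| = 6, |A ∩ B| = 4; needs |A ∩ B| / |A| > 3/4 — false.
(d) external: |A| = 5, |A ∩ B| = 3; needs |A ∖ B| = 1 — false.

0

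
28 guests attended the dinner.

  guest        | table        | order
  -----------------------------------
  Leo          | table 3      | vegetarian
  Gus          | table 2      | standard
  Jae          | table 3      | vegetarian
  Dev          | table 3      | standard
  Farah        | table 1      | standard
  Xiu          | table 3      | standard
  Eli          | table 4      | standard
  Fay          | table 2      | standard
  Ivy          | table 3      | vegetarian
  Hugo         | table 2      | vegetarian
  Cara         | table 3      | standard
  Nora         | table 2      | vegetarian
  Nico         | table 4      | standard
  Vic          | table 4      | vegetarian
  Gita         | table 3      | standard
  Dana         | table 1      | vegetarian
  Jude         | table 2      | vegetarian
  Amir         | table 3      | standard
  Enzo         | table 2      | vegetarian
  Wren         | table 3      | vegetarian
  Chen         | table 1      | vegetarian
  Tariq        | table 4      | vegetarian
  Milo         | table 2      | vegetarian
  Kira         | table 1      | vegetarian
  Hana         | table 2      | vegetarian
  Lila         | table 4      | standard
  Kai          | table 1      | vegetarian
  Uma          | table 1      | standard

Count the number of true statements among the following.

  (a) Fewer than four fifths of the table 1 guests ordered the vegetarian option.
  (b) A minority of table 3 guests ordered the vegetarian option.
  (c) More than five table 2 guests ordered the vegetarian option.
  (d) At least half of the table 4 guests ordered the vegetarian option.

3

(a) table 1: |A| = 6, |A ∩ B| = 4; needs |A ∩ B| / |A| < 4/5 — true.
(b) table 3: |A| = 9, |A ∩ B| = 4; needs |A ∩ B| < |A ∖ B| — true.
(c) table 2: |A| = 8, |A ∩ B| = 6; needs |A ∩ B| > 5 — true.
(d) table 4: |A| = 5, |A ∩ B| = 2; needs |A ∩ B| ≥ |A ∖ B| — false.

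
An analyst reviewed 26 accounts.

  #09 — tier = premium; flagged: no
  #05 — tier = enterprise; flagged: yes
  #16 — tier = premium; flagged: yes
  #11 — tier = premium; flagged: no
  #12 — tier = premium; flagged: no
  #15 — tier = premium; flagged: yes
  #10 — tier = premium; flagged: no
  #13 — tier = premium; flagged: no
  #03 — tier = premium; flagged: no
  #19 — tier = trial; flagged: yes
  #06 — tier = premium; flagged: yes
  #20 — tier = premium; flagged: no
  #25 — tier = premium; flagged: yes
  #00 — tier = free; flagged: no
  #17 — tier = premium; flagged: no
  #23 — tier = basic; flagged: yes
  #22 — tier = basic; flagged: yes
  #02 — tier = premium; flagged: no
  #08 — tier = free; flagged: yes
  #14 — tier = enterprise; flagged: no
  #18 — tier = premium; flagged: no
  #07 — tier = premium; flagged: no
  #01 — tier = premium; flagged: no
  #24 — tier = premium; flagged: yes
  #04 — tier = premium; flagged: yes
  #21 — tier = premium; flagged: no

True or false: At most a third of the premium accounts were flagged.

Truth condition: |A ∩ B| / |A| ≤ 1/3.
|A| = 19, |A ∩ B| = 6, |A ∖ B| = 13.
|A ∩ B|/|A| = 6/19, so the statement is true.

True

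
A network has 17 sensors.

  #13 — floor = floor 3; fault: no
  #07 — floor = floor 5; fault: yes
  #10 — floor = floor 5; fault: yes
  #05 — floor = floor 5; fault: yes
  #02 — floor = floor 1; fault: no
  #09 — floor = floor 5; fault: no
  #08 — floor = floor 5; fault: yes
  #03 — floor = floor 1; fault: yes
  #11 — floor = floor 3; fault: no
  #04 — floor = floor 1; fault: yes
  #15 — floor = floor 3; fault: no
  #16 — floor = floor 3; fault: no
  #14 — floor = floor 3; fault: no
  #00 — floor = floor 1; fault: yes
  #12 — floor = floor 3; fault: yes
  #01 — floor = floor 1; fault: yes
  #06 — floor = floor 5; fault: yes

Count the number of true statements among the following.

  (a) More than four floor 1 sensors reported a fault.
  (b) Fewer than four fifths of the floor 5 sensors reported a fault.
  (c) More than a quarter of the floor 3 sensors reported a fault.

0

(a) floor 1: |A| = 5, |A ∩ B| = 4; needs |A ∩ B| > 4 — false.
(b) floor 5: |A| = 6, |A ∩ B| = 5; needs |A ∩ B| / |A| < 4/5 — false.
(c) floor 3: |A| = 6, |A ∩ B| = 1; needs |A ∩ B| / |A| > 1/4 — false.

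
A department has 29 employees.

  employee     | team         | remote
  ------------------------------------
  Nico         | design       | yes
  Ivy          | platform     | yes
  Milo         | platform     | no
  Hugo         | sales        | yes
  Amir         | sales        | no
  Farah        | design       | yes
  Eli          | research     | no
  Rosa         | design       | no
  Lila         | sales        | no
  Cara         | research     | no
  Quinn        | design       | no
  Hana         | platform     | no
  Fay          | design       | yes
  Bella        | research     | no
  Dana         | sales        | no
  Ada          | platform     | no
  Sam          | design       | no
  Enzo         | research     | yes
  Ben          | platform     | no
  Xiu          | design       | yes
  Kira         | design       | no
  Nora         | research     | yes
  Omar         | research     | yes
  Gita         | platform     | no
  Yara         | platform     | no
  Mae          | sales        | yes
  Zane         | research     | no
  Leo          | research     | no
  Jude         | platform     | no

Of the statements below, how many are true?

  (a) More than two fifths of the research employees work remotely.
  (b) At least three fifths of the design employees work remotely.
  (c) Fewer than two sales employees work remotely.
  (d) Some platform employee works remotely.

1

(a) research: |A| = 8, |A ∩ B| = 3; needs |A ∩ B| / |A| > 2/5 — false.
(b) design: |A| = 8, |A ∩ B| = 4; needs |A ∩ B| / |A| ≥ 3/5 — false.
(c) sales: |A| = 5, |A ∩ B| = 2; needs |A ∩ B| < 2 — false.
(d) platform: |A| = 8, |A ∩ B| = 1; needs A ∩ B ≠ ∅ (|A ∩ B| ≥ 1) — true.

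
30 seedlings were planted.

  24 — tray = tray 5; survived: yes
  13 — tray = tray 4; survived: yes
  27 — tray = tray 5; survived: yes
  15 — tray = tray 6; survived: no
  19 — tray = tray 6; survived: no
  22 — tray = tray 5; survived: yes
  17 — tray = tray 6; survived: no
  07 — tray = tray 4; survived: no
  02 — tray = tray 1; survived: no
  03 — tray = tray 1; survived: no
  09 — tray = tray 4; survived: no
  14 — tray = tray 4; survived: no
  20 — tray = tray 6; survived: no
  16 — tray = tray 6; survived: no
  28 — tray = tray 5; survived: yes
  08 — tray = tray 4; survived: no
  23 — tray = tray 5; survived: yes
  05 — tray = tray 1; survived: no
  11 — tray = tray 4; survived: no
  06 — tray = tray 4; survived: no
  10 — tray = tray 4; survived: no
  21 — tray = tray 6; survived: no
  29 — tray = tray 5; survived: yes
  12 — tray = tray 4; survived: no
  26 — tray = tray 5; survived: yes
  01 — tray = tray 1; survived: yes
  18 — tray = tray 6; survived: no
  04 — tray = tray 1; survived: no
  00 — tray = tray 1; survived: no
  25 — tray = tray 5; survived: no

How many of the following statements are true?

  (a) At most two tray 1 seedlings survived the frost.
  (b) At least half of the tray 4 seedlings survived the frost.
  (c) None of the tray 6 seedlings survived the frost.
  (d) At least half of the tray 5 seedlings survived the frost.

(a) tray 1: |A| = 6, |A ∩ B| = 1; needs |A ∩ B| ≤ 2 — true.
(b) tray 4: |A| = 9, |A ∩ B| = 1; needs |A ∩ B| ≥ |A ∖ B| — false.
(c) tray 6: |A| = 7, |A ∩ B| = 0; needs A ∩ B = ∅ (|A ∩ B| = 0) — true.
(d) tray 5: |A| = 8, |A ∩ B| = 7; needs |A ∩ B| ≥ |A ∖ B| — true.

3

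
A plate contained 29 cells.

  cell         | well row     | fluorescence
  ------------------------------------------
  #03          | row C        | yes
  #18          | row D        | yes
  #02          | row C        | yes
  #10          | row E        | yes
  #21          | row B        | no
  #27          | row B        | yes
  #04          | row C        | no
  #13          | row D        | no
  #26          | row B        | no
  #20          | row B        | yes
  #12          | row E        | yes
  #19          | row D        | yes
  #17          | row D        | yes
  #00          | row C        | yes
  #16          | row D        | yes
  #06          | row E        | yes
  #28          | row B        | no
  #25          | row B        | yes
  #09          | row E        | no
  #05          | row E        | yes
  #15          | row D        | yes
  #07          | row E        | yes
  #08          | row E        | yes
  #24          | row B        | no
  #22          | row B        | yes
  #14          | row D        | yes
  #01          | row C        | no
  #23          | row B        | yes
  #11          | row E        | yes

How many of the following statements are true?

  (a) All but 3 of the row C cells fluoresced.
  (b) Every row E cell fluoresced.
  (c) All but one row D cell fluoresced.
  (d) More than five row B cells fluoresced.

(a) row C: |A| = 5, |A ∩ B| = 3; needs |A ∖ B| = 3 — false.
(b) row E: |A| = 8, |A ∩ B| = 7; needs A ⊆ B, i.e. every element of A is in B (|A ∖ B| = 0) — false.
(c) row D: |A| = 7, |A ∩ B| = 6; needs |A ∖ B| = 1 — true.
(d) row B: |A| = 9, |A ∩ B| = 5; needs |A ∩ B| > 5 — false.

1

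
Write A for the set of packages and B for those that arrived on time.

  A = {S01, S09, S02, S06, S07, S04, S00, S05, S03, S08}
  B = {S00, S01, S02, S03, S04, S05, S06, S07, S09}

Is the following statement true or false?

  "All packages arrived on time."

Truth condition: A ⊆ B, i.e. every element of A is in B (|A ∖ B| = 0).
A (the restrictor) = {S01, S09, S02, S06, S07, S04, S00, S05, S03, S08}, |A| = 10.
A ∖ B = {S08}, so |A ∖ B| = 1.
So the statement is false.

False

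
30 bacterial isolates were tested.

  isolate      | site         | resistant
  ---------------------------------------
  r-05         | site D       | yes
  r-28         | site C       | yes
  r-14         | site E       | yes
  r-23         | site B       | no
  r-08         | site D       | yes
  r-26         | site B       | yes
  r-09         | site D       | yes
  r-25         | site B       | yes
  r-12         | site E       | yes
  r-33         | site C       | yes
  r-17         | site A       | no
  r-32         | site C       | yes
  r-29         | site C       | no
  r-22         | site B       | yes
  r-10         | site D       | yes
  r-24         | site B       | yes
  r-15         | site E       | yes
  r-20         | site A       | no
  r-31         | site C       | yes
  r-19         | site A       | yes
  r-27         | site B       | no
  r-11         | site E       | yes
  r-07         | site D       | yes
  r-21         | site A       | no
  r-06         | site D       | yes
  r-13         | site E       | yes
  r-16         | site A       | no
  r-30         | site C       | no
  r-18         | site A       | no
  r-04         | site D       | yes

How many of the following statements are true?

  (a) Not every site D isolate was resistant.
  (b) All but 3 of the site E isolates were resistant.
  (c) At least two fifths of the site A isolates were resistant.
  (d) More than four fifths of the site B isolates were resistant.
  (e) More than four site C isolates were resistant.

(a) site D: |A| = 7, |A ∩ B| = 7; needs A ⊄ B (|A ∖ B| ≥ 1) — false.
(b) site E: |A| = 5, |A ∩ B| = 5; needs |A ∖ B| = 3 — false.
(c) site A: |A| = 6, |A ∩ B| = 1; needs |A ∩ B| / |A| ≥ 2/5 — false.
(d) site B: |A| = 6, |A ∩ B| = 4; needs |A ∩ B| / |A| > 4/5 — false.
(e) site C: |A| = 6, |A ∩ B| = 4; needs |A ∩ B| > 4 — false.

0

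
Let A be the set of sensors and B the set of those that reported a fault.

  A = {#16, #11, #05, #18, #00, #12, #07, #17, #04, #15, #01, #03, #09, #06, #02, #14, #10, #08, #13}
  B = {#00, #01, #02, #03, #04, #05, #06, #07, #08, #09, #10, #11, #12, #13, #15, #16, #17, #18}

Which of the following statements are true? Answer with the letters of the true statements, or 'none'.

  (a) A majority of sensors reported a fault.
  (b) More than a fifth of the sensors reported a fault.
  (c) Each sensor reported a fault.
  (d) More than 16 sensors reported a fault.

(a), (b), (d)

|A| = 19, |A ∩ B| = 18, |A ∖ B| = 1.
(a) |A ∩ B| > |A ∖ B|: holds.
(b) |A ∩ B| / |A| > 1/5: holds.
(c) A ⊆ B, i.e. every element of A is in B (|A ∖ B| = 0): fails.
(d) |A ∩ B| > 16: holds.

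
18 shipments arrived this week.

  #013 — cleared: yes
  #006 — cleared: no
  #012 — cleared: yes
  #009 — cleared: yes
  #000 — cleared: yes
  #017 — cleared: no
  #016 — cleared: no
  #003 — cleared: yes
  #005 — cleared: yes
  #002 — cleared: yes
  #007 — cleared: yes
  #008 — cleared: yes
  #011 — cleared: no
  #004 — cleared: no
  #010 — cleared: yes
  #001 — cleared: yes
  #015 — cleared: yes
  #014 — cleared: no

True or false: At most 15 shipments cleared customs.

True

Truth condition: |A ∩ B| ≤ 15.
|A| = 18, |A ∩ B| = 12, |A ∖ B| = 6.
|A ∩ B| = 12, so the statement is true.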